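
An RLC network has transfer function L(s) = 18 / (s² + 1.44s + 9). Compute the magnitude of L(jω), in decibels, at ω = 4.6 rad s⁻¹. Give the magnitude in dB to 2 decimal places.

|(j4.6)² + 1.44(j4.6) + 9| = |-12.16 + j6.624| = 13.85
|L(j4.6)| = 18 / 13.85 = 1.2999
20 log₁₀(1.2999) = 2.278 dB

2.28 dB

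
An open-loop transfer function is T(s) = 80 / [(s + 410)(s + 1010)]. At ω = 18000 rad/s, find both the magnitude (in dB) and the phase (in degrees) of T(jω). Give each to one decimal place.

|T| = -132.2 dB, ∠T = -175.5°

|j18000 + 410| = √(18000² + 410²) = 1.8e+04
|j18000 + 1010| = √(18000² + 1010²) = 1.803e+04
|T(j18000)| = 80 / (1.8e+04 × 1.803e+04) = 2.4646e-07
20 log₁₀(2.4646e-07) = -132.17 dB
∠(j18000 + 410) = arctan(18000/410) = 88.70°
∠(j18000 + 1010) = arctan(18000/1010) = 86.79°
∠T(j18000) = − (88.70° + 86.79°) = -175.48°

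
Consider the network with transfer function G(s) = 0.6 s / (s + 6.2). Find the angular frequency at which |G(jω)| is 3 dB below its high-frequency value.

For a single-pole high-pass, the −3 dB point is at the pole: ω = 6.2 rad s⁻¹.

6.2 rad s⁻¹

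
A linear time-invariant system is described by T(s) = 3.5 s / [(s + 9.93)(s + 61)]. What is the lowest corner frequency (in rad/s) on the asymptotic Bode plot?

9.93 rad/s

Break frequencies occur at each pole and zero magnitude: 9.93 rad/s, 61 rad/s.
The lowest is 9.93 rad/s.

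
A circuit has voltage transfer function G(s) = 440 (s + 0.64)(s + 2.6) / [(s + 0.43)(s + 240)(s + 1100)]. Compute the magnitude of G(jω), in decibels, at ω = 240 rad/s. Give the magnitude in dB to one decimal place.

-11.2 dB

|j240 + 0.64| = √(240² + 0.64²) = 240
|j240 + 2.6| = √(240² + 2.6²) = 240
|j240 + 0.43| = √(240² + 0.43²) = 240
|j240 + 240| = √(240² + 240²) = 339.4
|j240 + 1100| = √(240² + 1100²) = 1126
|G(j240)| = 440 × 240 × 240 / (240 × 339.4 × 1126) = 0.27636
20 log₁₀(0.27636) = -11.17 dB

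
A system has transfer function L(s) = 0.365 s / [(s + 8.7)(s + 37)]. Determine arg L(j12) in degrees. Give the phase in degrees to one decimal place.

18.0 deg

∠(j12) = 90.00°
∠(j12 + 8.7) = arctan(12/8.7) = 54.06°
∠(j12 + 37) = arctan(12/37) = 17.97°
∠L(j12) = 90.00° − (54.06° + 17.97°) = 17.97°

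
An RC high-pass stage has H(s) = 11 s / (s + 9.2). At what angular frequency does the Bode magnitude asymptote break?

The single real pole at s = −9.2 gives a corner at ω = 9.2 rad s⁻¹.

9.2 rad s⁻¹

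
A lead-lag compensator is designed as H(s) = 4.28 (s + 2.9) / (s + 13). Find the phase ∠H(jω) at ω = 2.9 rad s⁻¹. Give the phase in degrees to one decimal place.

32.4°

∠(j2.9 + 2.9) = arctan(2.9/2.9) = 45.00°
∠(j2.9 + 13) = arctan(2.9/13) = 12.58°
∠H(j2.9) = 45.00° − 12.58° = 32.42°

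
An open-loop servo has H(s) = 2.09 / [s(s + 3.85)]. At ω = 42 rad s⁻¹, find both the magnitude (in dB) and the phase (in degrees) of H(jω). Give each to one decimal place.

|H| = -58.6 dB, ∠H = -174.8°

|j42 + 3.85| = √(42² + 3.85²) = 42.18
|j42| = 42
|H(j42)| = 2.09 / (42.18 × 42) = 0.0011799
20 log₁₀(0.0011799) = -58.56 dB
∠(j42 + 3.85) = arctan(42/3.85) = 84.76°
∠(j42) = 90.00°
∠H(j42) = − (84.76° + 90.00°) = -174.76°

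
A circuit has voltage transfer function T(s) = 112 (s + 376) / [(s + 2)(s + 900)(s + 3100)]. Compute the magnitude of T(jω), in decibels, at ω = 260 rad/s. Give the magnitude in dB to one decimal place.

|j260 + 376| = √(260² + 376²) = 457.1
|j260 + 2| = √(260² + 2²) = 260
|j260 + 900| = √(260² + 900²) = 936.8
|j260 + 3100| = √(260² + 3100²) = 3111
|T(j260)| = 112 × 457.1 / (260 × 936.8 × 3111) = 6.7569e-05
20 log₁₀(6.7569e-05) = -83.41 dB

-83.4 dB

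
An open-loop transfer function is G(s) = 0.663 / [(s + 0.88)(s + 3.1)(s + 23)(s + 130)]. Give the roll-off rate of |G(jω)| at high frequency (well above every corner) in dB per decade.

-80 dB/decade

With 0 zeros and 4 poles, the high-frequency asymptotic slope is 20 × (0 − 4) = -80 dB/decade.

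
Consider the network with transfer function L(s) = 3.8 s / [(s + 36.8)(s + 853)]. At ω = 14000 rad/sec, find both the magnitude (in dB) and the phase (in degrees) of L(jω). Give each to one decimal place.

|L| = -71.3 dB, ∠L = -86.4 deg

|j14000| = 1.4e+04
|j14000 + 36.8| = √(14000² + 36.8²) = 1.4e+04
|j14000 + 853| = √(14000² + 853²) = 1.403e+04
|L(j14000)| = 3.8 × 1.4e+04 / (1.4e+04 × 1.403e+04) = 0.00027093
20 log₁₀(0.00027093) = -71.34 dB
∠(j14000) = 90.00°
∠(j14000 + 36.8) = arctan(14000/36.8) = 89.85°
∠(j14000 + 853) = arctan(14000/853) = 86.51°
∠L(j14000) = 90.00° − (89.85° + 86.51°) = -86.36°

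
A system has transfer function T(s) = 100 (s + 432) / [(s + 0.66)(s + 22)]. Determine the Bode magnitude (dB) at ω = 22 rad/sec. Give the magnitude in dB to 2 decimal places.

36.01 dB

|j22 + 432| = √(22² + 432²) = 432.6
|j22 + 0.66| = √(22² + 0.66²) = 22.01
|j22 + 22| = √(22² + 22²) = 31.11
|T(j22)| = 100 × 432.6 / (22.01 × 31.11) = 63.167
20 log₁₀(63.167) = 36.010 dB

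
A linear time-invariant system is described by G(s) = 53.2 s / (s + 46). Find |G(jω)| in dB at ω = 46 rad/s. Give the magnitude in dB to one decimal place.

|j46| = 46
|j46 + 46| = √(46² + 46²) = 65.05
|G(j46)| = 53.2 × 46 / 65.05 = 37.618
20 log₁₀(37.618) = 31.51 dB

31.5 dB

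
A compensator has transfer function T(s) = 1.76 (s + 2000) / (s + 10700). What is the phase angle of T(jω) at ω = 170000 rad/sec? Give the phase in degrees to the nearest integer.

∠(j170000 + 2000) = arctan(170000/2000) = 89.33°
∠(j170000 + 10700) = arctan(170000/10700) = 86.40°
∠T(j170000) = 89.33° − 86.40° = 2.93°

3 deg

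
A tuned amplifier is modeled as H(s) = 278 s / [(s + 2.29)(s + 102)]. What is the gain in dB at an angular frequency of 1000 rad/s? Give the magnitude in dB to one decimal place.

-11.2 dB

|j1000| = 1000
|j1000 + 2.29| = √(1000² + 2.29²) = 1000
|j1000 + 102| = √(1000² + 102²) = 1005
|H(j1000)| = 278 × 1000 / (1000 × 1005) = 0.27656
20 log₁₀(0.27656) = -11.16 dB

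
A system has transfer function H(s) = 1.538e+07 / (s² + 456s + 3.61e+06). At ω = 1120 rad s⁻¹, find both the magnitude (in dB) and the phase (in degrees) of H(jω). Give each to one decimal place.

|H| = 16.1 dB, ∠H = -12.2 deg

|(j1120)² + 456(j1120) + 3.61e+06| = |2.3556e+06 + j5.1072e+05| = 2.41e+06
|H(j1120)| = 1.538e+07 / 2.41e+06 = 6.3809
20 log₁₀(6.3809) = 16.10 dB
∠[(j1120)² + 456(j1120) + 3.61e+06] = ∠[2.3556e+06 + j5.1072e+05] = 12.23°
∠H(j1120) = −12.23° = -12.23°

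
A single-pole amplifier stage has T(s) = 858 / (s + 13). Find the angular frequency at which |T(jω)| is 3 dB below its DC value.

13 rad/sec

For a single-pole low-pass, the −3 dB point is at the pole: ω = 13 rad/sec.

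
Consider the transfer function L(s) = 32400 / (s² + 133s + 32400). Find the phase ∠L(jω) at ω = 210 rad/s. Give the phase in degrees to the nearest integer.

-113°

∠[(j210)² + 133(j210) + 32400] = ∠[-11700 + j27930] = 112.73°
∠L(j210) = −112.73° = -112.73°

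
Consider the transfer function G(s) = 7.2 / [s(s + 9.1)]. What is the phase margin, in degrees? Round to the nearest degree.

Gain crossover: |G(jω)| = 1 at ω ≈ 0.788 rad s⁻¹.
∠G(j0.788) = −90° − arctan(0.788/9.1) ≈ -94.95°
PM = 180° + (-94.95°) = 85.05°

85 deg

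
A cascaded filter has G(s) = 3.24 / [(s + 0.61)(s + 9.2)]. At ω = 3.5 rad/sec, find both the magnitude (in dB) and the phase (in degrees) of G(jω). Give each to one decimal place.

|G| = -20.7 dB, ∠G = -100.9°

|j3.5 + 0.61| = √(3.5² + 0.61²) = 3.553
|j3.5 + 9.2| = √(3.5² + 9.2²) = 9.843
|G(j3.5)| = 3.24 / (3.553 × 9.843) = 0.092649
20 log₁₀(0.092649) = -20.66 dB
∠(j3.5 + 0.61) = arctan(3.5/0.61) = 80.11°
∠(j3.5 + 9.2) = arctan(3.5/9.2) = 20.83°
∠G(j3.5) = − (80.11° + 20.83°) = -100.94°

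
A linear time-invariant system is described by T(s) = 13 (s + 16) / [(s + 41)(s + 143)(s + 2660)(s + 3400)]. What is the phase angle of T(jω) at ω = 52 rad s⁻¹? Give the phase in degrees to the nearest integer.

-1°

∠(j52 + 16) = arctan(52/16) = 72.90°
∠(j52 + 41) = arctan(52/41) = 51.75°
∠(j52 + 143) = arctan(52/143) = 19.98°
∠(j52 + 2660) = arctan(52/2660) = 1.12°
∠(j52 + 3400) = arctan(52/3400) = 0.88°
∠T(j52) = 72.90° − (51.75° + 19.98° + 1.12° + 0.88°) = -0.83°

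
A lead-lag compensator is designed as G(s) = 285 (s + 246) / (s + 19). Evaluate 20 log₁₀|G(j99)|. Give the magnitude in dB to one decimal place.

57.5 dB

|j99 + 246| = √(99² + 246²) = 265.2
|j99 + 19| = √(99² + 19²) = 100.8
|G(j99)| = 285 × 265.2 / 100.8 = 749.7
20 log₁₀(749.7) = 57.50 dB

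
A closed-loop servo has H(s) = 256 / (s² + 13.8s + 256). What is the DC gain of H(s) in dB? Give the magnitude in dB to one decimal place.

0.0 dB

H(0) = 256 / 256 = 1
20 log₁₀(1) = 0.00 dB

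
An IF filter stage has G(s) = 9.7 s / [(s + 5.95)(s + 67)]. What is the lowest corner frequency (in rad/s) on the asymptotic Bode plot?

5.95 rad/s

Break frequencies occur at each pole and zero magnitude: 5.95 rad/s, 67 rad/s.
The lowest is 5.95 rad/s.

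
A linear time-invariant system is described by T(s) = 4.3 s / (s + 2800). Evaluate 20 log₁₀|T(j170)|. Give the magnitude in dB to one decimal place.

|j170| = 170
|j170 + 2800| = √(170² + 2800²) = 2805
|T(j170)| = 4.3 × 170 / 2805 = 0.26059
20 log₁₀(0.26059) = -11.68 dB

-11.7 dB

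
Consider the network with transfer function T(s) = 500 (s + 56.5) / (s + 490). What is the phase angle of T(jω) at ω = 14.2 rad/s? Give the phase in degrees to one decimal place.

12.4 deg

∠(j14.2 + 56.5) = arctan(14.2/56.5) = 14.11°
∠(j14.2 + 490) = arctan(14.2/490) = 1.66°
∠T(j14.2) = 14.11° − 1.66° = 12.45°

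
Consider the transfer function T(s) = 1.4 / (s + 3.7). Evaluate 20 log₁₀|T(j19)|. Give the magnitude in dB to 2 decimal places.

|j19 + 3.7| = √(19² + 3.7²) = 19.36
|T(j19)| = 1.4 / 19.36 = 0.072326
20 log₁₀(0.072326) = -22.814 dB

-22.81 dB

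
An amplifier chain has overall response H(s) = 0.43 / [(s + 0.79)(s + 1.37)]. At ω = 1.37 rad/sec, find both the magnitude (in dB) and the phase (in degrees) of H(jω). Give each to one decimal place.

|j1.37 + 0.79| = √(1.37² + 0.79²) = 1.581
|j1.37 + 1.37| = √(1.37² + 1.37²) = 1.937
|H(j1.37)| = 0.43 / (1.581 × 1.937) = 0.14034
20 log₁₀(0.14034) = -17.06 dB
∠(j1.37 + 0.79) = arctan(1.37/0.79) = 60.03°
∠(j1.37 + 1.37) = arctan(1.37/1.37) = 45.00°
∠H(j1.37) = − (60.03° + 45.00°) = -105.03°

|H| = -17.1 dB, ∠H = -105.0 deg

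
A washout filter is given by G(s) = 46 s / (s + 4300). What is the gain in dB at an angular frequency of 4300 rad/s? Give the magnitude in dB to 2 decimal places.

|j4300| = 4300
|j4300 + 4300| = √(4300² + 4300²) = 6081
|G(j4300)| = 46 × 4300 / 6081 = 32.527
20 log₁₀(32.527) = 30.245 dB

30.24 dB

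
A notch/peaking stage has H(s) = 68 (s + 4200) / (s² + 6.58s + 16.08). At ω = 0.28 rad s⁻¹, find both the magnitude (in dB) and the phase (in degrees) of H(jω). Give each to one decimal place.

|j0.28 + 4200| = √(0.28² + 4200²) = 4200
|(j0.28)² + 6.58(j0.28) + 16.08| = |16.002 + j1.8424| = 16.11
|H(j0.28)| = 68 × 4200 / 16.11 = 17731
20 log₁₀(17731) = 84.97 dB
∠(j0.28 + 4200) = arctan(0.28/4200) = 0.00°
∠[(j0.28)² + 6.58(j0.28) + 16.08] = ∠[16.002 + j1.8424] = 6.57°
∠H(j0.28) = 0.00° − 6.57° = -6.56°

|H| = 85.0 dB, ∠H = -6.6°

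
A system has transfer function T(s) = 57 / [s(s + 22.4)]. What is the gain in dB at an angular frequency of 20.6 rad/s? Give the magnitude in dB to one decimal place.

|j20.6 + 22.4| = √(20.6² + 22.4²) = 30.43
|j20.6| = 20.6
|T(j20.6)| = 57 / (30.43 × 20.6) = 0.090923
20 log₁₀(0.090923) = -20.83 dB

-20.8 dB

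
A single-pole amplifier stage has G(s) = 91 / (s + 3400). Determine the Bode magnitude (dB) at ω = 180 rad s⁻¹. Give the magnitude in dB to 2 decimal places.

|j180 + 3400| = √(180² + 3400²) = 3405
|G(j180)| = 91 / 3405 = 0.026727
20 log₁₀(0.026727) = -31.461 dB

-31.46 dB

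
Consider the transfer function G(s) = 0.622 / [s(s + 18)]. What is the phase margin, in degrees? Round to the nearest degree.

90°

Gain crossover: |G(jω)| = 1 at ω ≈ 0.0346 rad/s.
∠G(j0.0346) = −90° − arctan(0.0346/18) ≈ -90.11°
PM = 180° + (-90.11°) = 89.89°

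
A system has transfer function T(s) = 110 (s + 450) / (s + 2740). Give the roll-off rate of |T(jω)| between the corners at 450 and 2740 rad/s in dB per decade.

In this band the factors already past their corner are: zero at 450; net slope = 20 dB/decade.

20 dB/decade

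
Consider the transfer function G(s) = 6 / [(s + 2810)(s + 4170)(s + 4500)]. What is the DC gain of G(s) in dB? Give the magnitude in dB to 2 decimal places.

-198.88 dB

G(0) = 6 / (2810 × 4170 × 4500) = 1.1379e-10
20 log₁₀(1.1379e-10) = -198.878 dB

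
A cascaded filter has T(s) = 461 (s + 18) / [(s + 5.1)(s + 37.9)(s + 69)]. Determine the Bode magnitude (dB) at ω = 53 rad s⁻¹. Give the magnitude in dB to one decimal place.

-21.4 dB

|j53 + 18| = √(53² + 18²) = 55.97
|j53 + 5.1| = √(53² + 5.1²) = 53.24
|j53 + 37.9| = √(53² + 37.9²) = 65.16
|j53 + 69| = √(53² + 69²) = 87.01
|T(j53)| = 461 × 55.97 / (53.24 × 65.16 × 87.01) = 0.085486
20 log₁₀(0.085486) = -21.36 dB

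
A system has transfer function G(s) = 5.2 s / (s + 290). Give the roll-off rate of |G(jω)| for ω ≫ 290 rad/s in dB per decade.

With 1 zero and 1 pole, the high-frequency asymptotic slope is 20 × (1 − 1) = 0 dB/decade.

0 dB/decade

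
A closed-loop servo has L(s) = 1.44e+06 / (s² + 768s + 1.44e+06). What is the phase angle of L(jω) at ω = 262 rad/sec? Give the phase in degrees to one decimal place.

∠[(j262)² + 768(j262) + 1.44e+06] = ∠[1.3714e+06 + j2.0122e+05] = 8.35°
∠L(j262) = −8.35° = -8.35°

-8.3°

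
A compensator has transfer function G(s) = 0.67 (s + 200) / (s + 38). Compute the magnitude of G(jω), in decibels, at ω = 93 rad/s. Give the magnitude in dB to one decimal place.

|j93 + 200| = √(93² + 200²) = 220.6
|j93 + 38| = √(93² + 38²) = 100.5
|G(j93)| = 0.67 × 220.6 / 100.5 = 1.471
20 log₁₀(1.471) = 3.35 dB

3.4 dB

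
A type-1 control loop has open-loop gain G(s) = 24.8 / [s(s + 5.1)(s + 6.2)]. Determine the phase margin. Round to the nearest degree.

Gain crossover: |G(jω)| = 1 at ω ≈ 0.77 rad/s.
∠G(j0.77) = −90° − arctan(0.77/5.1) − arctan(0.77/6.2) ≈ -105.66°
PM = 180° + (-105.66°) = 74.34°

74 deg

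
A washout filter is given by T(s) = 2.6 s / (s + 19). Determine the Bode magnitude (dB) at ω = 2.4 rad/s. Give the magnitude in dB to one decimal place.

-9.7 dB

|j2.4| = 2.4
|j2.4 + 19| = √(2.4² + 19²) = 19.15
|T(j2.4)| = 2.6 × 2.4 / 19.15 = 0.32583
20 log₁₀(0.32583) = -9.74 dB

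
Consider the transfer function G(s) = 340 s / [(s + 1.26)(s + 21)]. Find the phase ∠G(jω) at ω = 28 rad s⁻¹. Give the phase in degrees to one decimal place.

∠(j28) = 90.00°
∠(j28 + 1.26) = arctan(28/1.26) = 87.42°
∠(j28 + 21) = arctan(28/21) = 53.13°
∠G(j28) = 90.00° − (87.42° + 53.13°) = -50.55°

-50.6°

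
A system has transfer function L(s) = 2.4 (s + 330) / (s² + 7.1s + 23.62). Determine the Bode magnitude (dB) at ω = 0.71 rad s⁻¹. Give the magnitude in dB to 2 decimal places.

|j0.71 + 330| = √(0.71² + 330²) = 330
|(j0.71)² + 7.1(j0.71) + 23.62| = |23.116 + j5.041| = 23.66
|L(j0.71)| = 2.4 × 330 / 23.66 = 33.475
20 log₁₀(33.475) = 30.495 dB

30.49 dB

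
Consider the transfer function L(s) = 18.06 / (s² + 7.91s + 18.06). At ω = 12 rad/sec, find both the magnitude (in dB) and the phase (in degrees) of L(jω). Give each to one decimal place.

|L| = -18.8 dB, ∠L = -143.0°

|(j12)² + 7.91(j12) + 18.06| = |-125.94 + j94.92| = 157.7
|L(j12)| = 18.06 / 157.7 = 0.11452
20 log₁₀(0.11452) = -18.82 dB
∠[(j12)² + 7.91(j12) + 18.06] = ∠[-125.94 + j94.92] = 142.99°
∠L(j12) = −142.99° = -142.99°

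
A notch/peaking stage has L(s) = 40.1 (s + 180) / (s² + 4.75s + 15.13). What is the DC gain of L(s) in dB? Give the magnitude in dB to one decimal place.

53.6 dB

L(0) = 40.1 × 180 / 15.13 = 477.07
20 log₁₀(477.07) = 53.57 dB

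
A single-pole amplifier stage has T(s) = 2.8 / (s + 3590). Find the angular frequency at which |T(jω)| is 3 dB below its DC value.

3590 rad s⁻¹

For a single-pole low-pass, the −3 dB point is at the pole: ω = 3590 rad s⁻¹.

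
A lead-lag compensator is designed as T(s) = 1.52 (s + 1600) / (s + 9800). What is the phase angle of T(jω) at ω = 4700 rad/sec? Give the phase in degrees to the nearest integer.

∠(j4700 + 1600) = arctan(4700/1600) = 71.20°
∠(j4700 + 9800) = arctan(4700/9800) = 25.62°
∠T(j4700) = 71.20° − 25.62° = 45.58°

46°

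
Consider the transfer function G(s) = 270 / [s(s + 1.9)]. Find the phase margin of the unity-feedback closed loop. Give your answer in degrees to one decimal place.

6.6°

Gain crossover: |G(jω)| = 1 at ω ≈ 16.4 rad/s.
∠G(j16.4) = −90° − arctan(16.4/1.9) ≈ -173.38°
PM = 180° + (-173.38°) = 6.62°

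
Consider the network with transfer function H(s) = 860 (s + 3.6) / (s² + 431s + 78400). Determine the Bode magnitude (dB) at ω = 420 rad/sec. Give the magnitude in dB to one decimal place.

|j420 + 3.6| = √(420² + 3.6²) = 420
|(j420)² + 431(j420) + 78400| = |-98000 + j1.8102e+05| = 2.058e+05
|H(j420)| = 860 × 420 / 2.058e+05 = 1.7548
20 log₁₀(1.7548) = 4.88 dB

4.9 dB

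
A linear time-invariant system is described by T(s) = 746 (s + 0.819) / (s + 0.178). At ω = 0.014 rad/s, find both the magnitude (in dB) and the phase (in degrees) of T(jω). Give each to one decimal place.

|T| = 70.7 dB, ∠T = -3.5°

|j0.014 + 0.819| = √(0.014² + 0.819²) = 0.8191
|j0.014 + 0.178| = √(0.014² + 0.178²) = 0.1785
|T(j0.014)| = 746 × 0.8191 / 0.1785 = 3422.4
20 log₁₀(3422.4) = 70.69 dB
∠(j0.014 + 0.819) = arctan(0.014/0.819) = 0.98°
∠(j0.014 + 0.178) = arctan(0.014/0.178) = 4.50°
∠T(j0.014) = 0.98° − 4.50° = -3.52°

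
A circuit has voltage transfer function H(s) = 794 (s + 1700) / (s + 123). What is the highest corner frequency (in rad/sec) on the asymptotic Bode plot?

1700 rad/sec

Break frequencies occur at each pole and zero magnitude: 123 rad/sec, 1700 rad/sec.
The highest is 1700 rad/sec.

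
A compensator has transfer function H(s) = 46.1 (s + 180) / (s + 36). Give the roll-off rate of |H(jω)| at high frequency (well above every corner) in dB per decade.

With 1 zero and 1 pole, the high-frequency asymptotic slope is 20 × (1 − 1) = 0 dB/decade.

0 dB/decade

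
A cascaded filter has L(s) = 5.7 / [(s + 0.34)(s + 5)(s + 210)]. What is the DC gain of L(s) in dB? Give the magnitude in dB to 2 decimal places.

L(0) = 5.7 / (0.34 × 5 × 210) = 0.015966
20 log₁₀(0.015966) = -35.936 dB

-35.94 dB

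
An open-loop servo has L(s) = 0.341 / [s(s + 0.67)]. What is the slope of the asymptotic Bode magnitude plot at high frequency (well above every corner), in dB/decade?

-40 dB/decade

With 0 zeros and 2 poles, the high-frequency asymptotic slope is 20 × (0 − 2) = -40 dB/decade.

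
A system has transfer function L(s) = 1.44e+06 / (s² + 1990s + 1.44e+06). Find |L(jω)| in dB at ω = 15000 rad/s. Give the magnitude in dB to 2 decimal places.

-43.90 dB

|(j15000)² + 1990(j15000) + 1.44e+06| = |-2.2356e+08 + j2.985e+07| = 2.255e+08
|L(j15000)| = 1.44e+06 / 2.255e+08 = 0.0063846
20 log₁₀(0.0063846) = -43.897 dB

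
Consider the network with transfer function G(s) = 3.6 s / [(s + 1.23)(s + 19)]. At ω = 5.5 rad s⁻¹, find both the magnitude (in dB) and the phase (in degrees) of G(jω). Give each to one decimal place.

|G| = -15.0 dB, ∠G = -3.5°

|j5.5| = 5.5
|j5.5 + 1.23| = √(5.5² + 1.23²) = 5.636
|j5.5 + 19| = √(5.5² + 19²) = 19.78
|G(j5.5)| = 3.6 × 5.5 / (5.636 × 19.78) = 0.17761
20 log₁₀(0.17761) = -15.01 dB
∠(j5.5) = 90.00°
∠(j5.5 + 1.23) = arctan(5.5/1.23) = 77.39°
∠(j5.5 + 19) = arctan(5.5/19) = 16.14°
∠G(j5.5) = 90.00° − (77.39° + 16.14°) = -3.54°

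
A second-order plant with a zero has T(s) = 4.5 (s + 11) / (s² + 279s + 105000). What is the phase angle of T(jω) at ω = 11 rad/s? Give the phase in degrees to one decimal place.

∠(j11 + 11) = arctan(11/11) = 45.00°
∠[(j11)² + 279(j11) + 105000] = ∠[1.0488e+05 + j3069] = 1.68°
∠T(j11) = 45.00° − 1.68° = 43.32°

43.3°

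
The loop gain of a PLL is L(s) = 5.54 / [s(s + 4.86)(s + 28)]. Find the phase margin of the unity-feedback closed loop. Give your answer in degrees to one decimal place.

Gain crossover: |L(jω)| = 1 at ω ≈ 0.0407 rad/s.
∠L(j0.0407) = −90° − arctan(0.0407/4.86) − arctan(0.0407/28) ≈ -90.56°
PM = 180° + (-90.56°) = 89.44°

89.4°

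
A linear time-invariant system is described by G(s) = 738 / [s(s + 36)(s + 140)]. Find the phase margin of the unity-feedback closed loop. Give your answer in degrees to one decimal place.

Gain crossover: |G(jω)| = 1 at ω ≈ 0.146 rad/s.
∠G(j0.146) = −90° − arctan(0.146/36) − arctan(0.146/140) ≈ -90.29°
PM = 180° + (-90.29°) = 89.71°

89.7°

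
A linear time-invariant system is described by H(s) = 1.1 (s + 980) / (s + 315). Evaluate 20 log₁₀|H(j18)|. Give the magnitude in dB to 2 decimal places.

|j18 + 980| = √(18² + 980²) = 980.2
|j18 + 315| = √(18² + 315²) = 315.5
|H(j18)| = 1.1 × 980.2 / 315.5 = 3.4172
20 log₁₀(3.4172) = 10.673 dB

10.67 dB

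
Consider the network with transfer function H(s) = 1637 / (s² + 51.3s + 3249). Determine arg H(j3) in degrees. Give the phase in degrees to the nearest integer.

-3°

∠[(j3)² + 51.3(j3) + 3249] = ∠[3240 + j153.9] = 2.72°
∠H(j3) = −2.72° = -2.72°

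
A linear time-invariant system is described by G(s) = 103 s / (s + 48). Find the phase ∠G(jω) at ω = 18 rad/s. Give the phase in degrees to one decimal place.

69.4°

∠(j18) = 90.00°
∠(j18 + 48) = arctan(18/48) = 20.56°
∠G(j18) = 90.00° − 20.56° = 69.44°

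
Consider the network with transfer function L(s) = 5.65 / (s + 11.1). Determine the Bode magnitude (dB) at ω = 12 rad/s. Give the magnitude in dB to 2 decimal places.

-9.23 dB

|j12 + 11.1| = √(12² + 11.1²) = 16.35
|L(j12)| = 5.65 / 16.35 = 0.34564
20 log₁₀(0.34564) = -9.228 dB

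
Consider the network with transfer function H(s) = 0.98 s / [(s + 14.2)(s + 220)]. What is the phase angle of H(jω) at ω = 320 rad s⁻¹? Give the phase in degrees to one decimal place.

∠(j320) = 90.00°
∠(j320 + 14.2) = arctan(320/14.2) = 87.46°
∠(j320 + 220) = arctan(320/220) = 55.49°
∠H(j320) = 90.00° − (87.46° + 55.49°) = -52.95°

-53.0°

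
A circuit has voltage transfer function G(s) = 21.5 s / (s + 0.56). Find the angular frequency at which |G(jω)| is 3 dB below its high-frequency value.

0.56 rad/sec

For a single-pole high-pass, the −3 dB point is at the pole: ω = 0.56 rad/sec.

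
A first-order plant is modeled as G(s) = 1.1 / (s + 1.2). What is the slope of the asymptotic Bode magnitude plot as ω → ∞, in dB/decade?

With 0 zeros and 1 pole, the high-frequency asymptotic slope is 20 × (0 − 1) = -20 dB/decade.

-20 dB/decade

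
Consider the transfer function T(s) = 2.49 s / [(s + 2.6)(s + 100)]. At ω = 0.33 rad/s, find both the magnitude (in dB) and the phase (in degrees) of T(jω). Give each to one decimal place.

|T| = -50.1 dB, ∠T = 82.6°

|j0.33| = 0.33
|j0.33 + 2.6| = √(0.33² + 2.6²) = 2.621
|j0.33 + 100| = √(0.33² + 100²) = 100
|T(j0.33)| = 2.49 × 0.33 / (2.621 × 100) = 0.0031352
20 log₁₀(0.0031352) = -50.07 dB
∠(j0.33) = 90.00°
∠(j0.33 + 2.6) = arctan(0.33/2.6) = 7.23°
∠(j0.33 + 100) = arctan(0.33/100) = 0.19°
∠T(j0.33) = 90.00° − (7.23° + 0.19°) = 82.58°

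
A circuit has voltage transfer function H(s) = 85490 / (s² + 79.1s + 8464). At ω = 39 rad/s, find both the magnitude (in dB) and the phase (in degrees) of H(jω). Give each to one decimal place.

|(j39)² + 79.1(j39) + 8464| = |6943 + j3084.9| = 7597
|H(j39)| = 85490 / 7597 = 11.252
20 log₁₀(11.252) = 21.02 dB
∠[(j39)² + 79.1(j39) + 8464] = ∠[6943 + j3084.9] = 23.96°
∠H(j39) = −23.96° = -23.96°

|H| = 21.0 dB, ∠H = -24.0°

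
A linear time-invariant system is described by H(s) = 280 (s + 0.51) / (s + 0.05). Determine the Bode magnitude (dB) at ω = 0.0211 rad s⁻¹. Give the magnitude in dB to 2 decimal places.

|j0.0211 + 0.51| = √(0.0211² + 0.51²) = 0.5104
|j0.0211 + 0.05| = √(0.0211² + 0.05²) = 0.05427
|H(j0.0211)| = 280 × 0.5104 / 0.05427 = 2633.5
20 log₁₀(2633.5) = 68.411 dB

68.41 dB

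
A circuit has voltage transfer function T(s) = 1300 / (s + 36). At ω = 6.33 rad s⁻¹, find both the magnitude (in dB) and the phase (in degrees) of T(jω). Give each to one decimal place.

|T| = 31.0 dB, ∠T = -10.0°

|j6.33 + 36| = √(6.33² + 36²) = 36.55
|T(j6.33)| = 1300 / 36.55 = 35.566
20 log₁₀(35.566) = 31.02 dB
∠(j6.33 + 36) = arctan(6.33/36) = 9.97°
∠T(j6.33) = −9.97° = -9.97°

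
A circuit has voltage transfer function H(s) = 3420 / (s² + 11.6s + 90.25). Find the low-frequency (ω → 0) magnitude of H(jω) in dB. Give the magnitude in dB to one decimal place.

H(0) = 3420 / 90.25 = 37.895
20 log₁₀(37.895) = 31.57 dB

31.6 dB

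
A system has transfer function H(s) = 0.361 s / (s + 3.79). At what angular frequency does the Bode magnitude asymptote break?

3.79 rad/s

The single real pole at s = −3.79 gives a corner at ω = 3.79 rad/s.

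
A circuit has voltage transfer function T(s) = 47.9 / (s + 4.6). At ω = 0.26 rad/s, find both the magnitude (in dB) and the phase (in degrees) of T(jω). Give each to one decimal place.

|T| = 20.3 dB, ∠T = -3.2 deg

|j0.26 + 4.6| = √(0.26² + 4.6²) = 4.607
|T(j0.26)| = 47.9 / 4.607 = 10.396
20 log₁₀(10.396) = 20.34 dB
∠(j0.26 + 4.6) = arctan(0.26/4.6) = 3.24°
∠T(j0.26) = −3.24° = -3.24°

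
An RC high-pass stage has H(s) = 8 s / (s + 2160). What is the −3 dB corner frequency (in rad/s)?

2160 rad/s

For a single-pole high-pass, the −3 dB point is at the pole: ω = 2160 rad/s.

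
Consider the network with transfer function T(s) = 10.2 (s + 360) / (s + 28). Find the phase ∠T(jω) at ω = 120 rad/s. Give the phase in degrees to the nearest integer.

-58 deg

∠(j120 + 360) = arctan(120/360) = 18.43°
∠(j120 + 28) = arctan(120/28) = 76.87°
∠T(j120) = 18.43° − 76.87° = -58.43°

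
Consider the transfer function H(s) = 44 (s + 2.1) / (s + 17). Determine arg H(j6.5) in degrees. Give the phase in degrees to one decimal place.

∠(j6.5 + 2.1) = arctan(6.5/2.1) = 72.10°
∠(j6.5 + 17) = arctan(6.5/17) = 20.92°
∠H(j6.5) = 72.10° − 20.92° = 51.17°

51.2°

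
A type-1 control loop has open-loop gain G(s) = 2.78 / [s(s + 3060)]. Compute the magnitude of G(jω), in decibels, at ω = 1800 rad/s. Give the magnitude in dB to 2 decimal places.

|j1800 + 3060| = √(1800² + 3060²) = 3550
|j1800| = 1800
|G(j1800)| = 2.78 / (3550 × 1800) = 4.3504e-07
20 log₁₀(4.3504e-07) = -127.230 dB

-127.23 dB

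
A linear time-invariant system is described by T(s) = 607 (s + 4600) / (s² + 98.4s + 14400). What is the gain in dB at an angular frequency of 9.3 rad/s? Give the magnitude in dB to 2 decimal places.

|j9.3 + 4600| = √(9.3² + 4600²) = 4600
|(j9.3)² + 98.4(j9.3) + 14400| = |14314 + j915.12| = 1.434e+04
|T(j9.3)| = 607 × 4600 / 1.434e+04 = 194.68
20 log₁₀(194.68) = 45.786 dB

45.79 dB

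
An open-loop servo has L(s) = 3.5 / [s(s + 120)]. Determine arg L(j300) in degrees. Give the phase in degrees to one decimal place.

-158.2°

∠(j300 + 120) = arctan(300/120) = 68.20°
∠(j300) = 90.00°
∠L(j300) = − (68.20° + 90.00°) = -158.20°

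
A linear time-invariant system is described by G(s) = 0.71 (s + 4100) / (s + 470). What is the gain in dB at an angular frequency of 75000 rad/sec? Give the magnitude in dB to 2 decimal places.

|j75000 + 4100| = √(75000² + 4100²) = 7.511e+04
|j75000 + 470| = √(75000² + 470²) = 7.5e+04
|G(j75000)| = 0.71 × 7.511e+04 / 7.5e+04 = 0.71105
20 log₁₀(0.71105) = -2.962 dB

-2.96 dB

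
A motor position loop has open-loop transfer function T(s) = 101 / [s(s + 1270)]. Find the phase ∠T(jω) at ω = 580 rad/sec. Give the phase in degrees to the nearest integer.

-115 deg

∠(j580 + 1270) = arctan(580/1270) = 24.55°
∠(j580) = 90.00°
∠T(j580) = − (24.55° + 90.00°) = -114.55°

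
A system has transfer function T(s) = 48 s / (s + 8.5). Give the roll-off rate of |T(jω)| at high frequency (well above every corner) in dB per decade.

0 dB/decade

With 1 zero and 1 pole, the high-frequency asymptotic slope is 20 × (1 − 1) = 0 dB/decade.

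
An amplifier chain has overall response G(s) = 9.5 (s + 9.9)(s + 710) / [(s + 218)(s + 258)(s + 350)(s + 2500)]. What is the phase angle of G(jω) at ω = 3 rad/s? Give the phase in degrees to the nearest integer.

15 deg

∠(j3 + 9.9) = arctan(3/9.9) = 16.86°
∠(j3 + 710) = arctan(3/710) = 0.24°
∠(j3 + 218) = arctan(3/218) = 0.79°
∠(j3 + 258) = arctan(3/258) = 0.67°
∠(j3 + 350) = arctan(3/350) = 0.49°
∠(j3 + 2500) = arctan(3/2500) = 0.07°
∠G(j3) = 16.86° + 0.24° − (0.79° + 0.67° + 0.49° + 0.07°) = 15.09°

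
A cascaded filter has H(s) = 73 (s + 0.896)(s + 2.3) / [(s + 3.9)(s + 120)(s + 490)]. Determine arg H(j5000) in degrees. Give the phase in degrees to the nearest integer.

∠(j5000 + 0.896) = arctan(5000/0.896) = 89.99°
∠(j5000 + 2.3) = arctan(5000/2.3) = 89.97°
∠(j5000 + 3.9) = arctan(5000/3.9) = 89.96°
∠(j5000 + 120) = arctan(5000/120) = 88.63°
∠(j5000 + 490) = arctan(5000/490) = 84.40°
∠H(j5000) = 89.99° + 89.97° − (89.96° + 88.63° + 84.40°) = -83.02°

-83 deg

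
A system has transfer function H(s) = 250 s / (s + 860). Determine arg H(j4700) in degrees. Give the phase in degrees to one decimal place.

10.4°

∠(j4700) = 90.00°
∠(j4700 + 860) = arctan(4700/860) = 79.63°
∠H(j4700) = 90.00° − 79.63° = 10.37°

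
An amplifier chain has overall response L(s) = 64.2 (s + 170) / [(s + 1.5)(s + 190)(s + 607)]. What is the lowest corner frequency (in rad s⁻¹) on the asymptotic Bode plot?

1.5 rad s⁻¹

Break frequencies occur at each pole and zero magnitude: 1.5 rad s⁻¹, 170 rad s⁻¹, 190 rad s⁻¹, 607 rad s⁻¹.
The lowest is 1.5 rad s⁻¹.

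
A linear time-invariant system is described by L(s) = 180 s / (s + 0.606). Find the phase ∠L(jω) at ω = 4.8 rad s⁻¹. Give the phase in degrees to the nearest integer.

7°

∠(j4.8) = 90.00°
∠(j4.8 + 0.606) = arctan(4.8/0.606) = 82.80°
∠L(j4.8) = 90.00° − 82.80° = 7.20°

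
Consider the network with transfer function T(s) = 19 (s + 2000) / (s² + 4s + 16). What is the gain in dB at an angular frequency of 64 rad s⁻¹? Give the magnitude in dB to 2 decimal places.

19.37 dB

|j64 + 2000| = √(64² + 2000²) = 2001
|(j64)² + 4(j64) + 16| = |-4080 + j256| = 4088
|T(j64)| = 19 × 2001 / 4088 = 9.3002
20 log₁₀(9.3002) = 19.370 dB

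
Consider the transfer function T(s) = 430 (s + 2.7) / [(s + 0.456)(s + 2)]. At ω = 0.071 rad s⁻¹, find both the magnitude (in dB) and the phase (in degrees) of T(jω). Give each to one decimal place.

|j0.071 + 2.7| = √(0.071² + 2.7²) = 2.701
|j0.071 + 0.456| = √(0.071² + 0.456²) = 0.4615
|j0.071 + 2| = √(0.071² + 2²) = 2.001
|T(j0.071)| = 430 × 2.701 / (0.4615 × 2.001) = 1257.5
20 log₁₀(1257.5) = 61.99 dB
∠(j0.071 + 2.7) = arctan(0.071/2.7) = 1.51°
∠(j0.071 + 0.456) = arctan(0.071/0.456) = 8.85°
∠(j0.071 + 2) = arctan(0.071/2) = 2.03°
∠T(j0.071) = 1.51° − (8.85° + 2.03°) = -9.38°

|T| = 62.0 dB, ∠T = -9.4 deg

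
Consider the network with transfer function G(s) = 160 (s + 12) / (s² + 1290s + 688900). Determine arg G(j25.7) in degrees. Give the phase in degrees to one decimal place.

∠(j25.7 + 12) = arctan(25.7/12) = 64.97°
∠[(j25.7)² + 1290(j25.7) + 688900] = ∠[6.8824e+05 + j33153] = 2.76°
∠G(j25.7) = 64.97° − 2.76° = 62.21°

62.2°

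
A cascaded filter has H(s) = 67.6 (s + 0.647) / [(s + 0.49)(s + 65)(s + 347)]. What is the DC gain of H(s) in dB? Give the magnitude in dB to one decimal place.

H(0) = 67.6 × 0.647 / (0.49 × 65 × 347) = 0.0039574
20 log₁₀(0.0039574) = -48.05 dB

-48.1 dB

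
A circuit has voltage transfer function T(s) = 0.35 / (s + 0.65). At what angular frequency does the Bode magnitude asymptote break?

0.65 rad/sec

The single real pole at s = −0.65 gives a corner at ω = 0.65 rad/sec.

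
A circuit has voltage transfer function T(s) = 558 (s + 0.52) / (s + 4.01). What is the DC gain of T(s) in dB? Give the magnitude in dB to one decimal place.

T(0) = 558 × 0.52 / 4.01 = 72.359
20 log₁₀(72.359) = 37.19 dB

37.2 dB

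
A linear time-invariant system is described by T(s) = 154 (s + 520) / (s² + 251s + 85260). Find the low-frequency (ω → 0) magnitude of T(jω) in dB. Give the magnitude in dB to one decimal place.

T(0) = 154 × 520 / 85260 = 0.93924
20 log₁₀(0.93924) = -0.54 dB

-0.5 dB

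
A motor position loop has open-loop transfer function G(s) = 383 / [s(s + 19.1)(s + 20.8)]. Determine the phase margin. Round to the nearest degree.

84°

Gain crossover: |G(jω)| = 1 at ω ≈ 0.962 rad/sec.
∠G(j0.962) = −90° − arctan(0.962/19.1) − arctan(0.962/20.8) ≈ -95.53°
PM = 180° + (-95.53°) = 84.47°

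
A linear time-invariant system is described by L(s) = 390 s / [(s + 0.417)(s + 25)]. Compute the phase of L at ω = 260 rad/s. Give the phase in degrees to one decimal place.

∠(j260) = 90.00°
∠(j260 + 0.417) = arctan(260/0.417) = 89.91°
∠(j260 + 25) = arctan(260/25) = 84.51°
∠L(j260) = 90.00° − (89.91° + 84.51°) = -84.42°

-84.4°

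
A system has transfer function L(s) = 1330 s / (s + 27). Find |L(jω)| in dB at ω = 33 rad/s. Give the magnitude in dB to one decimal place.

60.3 dB

|j33| = 33
|j33 + 27| = √(33² + 27²) = 42.64
|L(j33)| = 1330 × 33 / 42.64 = 1029.4
20 log₁₀(1029.4) = 60.25 dB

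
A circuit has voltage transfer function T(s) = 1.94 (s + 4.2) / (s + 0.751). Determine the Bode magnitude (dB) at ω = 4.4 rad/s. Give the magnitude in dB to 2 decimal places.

|j4.4 + 4.2| = √(4.4² + 4.2²) = 6.083
|j4.4 + 0.751| = √(4.4² + 0.751²) = 4.464
|T(j4.4)| = 1.94 × 6.083 / 4.464 = 2.6437
20 log₁₀(2.6437) = 8.444 dB

8.44 dB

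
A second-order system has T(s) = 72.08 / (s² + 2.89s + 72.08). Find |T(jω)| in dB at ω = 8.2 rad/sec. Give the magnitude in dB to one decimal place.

|(j8.2)² + 2.89(j8.2) + 72.08| = |4.84 + j23.698| = 24.19
|T(j8.2)| = 72.08 / 24.19 = 2.9801
20 log₁₀(2.9801) = 9.48 dB

9.5 dB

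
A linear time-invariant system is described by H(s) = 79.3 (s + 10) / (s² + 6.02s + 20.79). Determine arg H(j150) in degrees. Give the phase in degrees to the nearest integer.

∠(j150 + 10) = arctan(150/10) = 86.19°
∠[(j150)² + 6.02(j150) + 20.79] = ∠[-22479 + j903] = 177.70°
∠H(j150) = 86.19° − 177.70° = -91.51°

-92°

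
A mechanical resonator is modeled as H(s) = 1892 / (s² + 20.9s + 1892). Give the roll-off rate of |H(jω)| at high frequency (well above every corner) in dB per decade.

With 0 zeros and 2 poles, the high-frequency asymptotic slope is 20 × (0 − 2) = -40 dB/decade.

-40 dB/decade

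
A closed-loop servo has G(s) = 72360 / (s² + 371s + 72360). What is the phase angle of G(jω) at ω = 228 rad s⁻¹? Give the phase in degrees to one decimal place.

∠[(j228)² + 371(j228) + 72360] = ∠[20376 + j84588] = 76.46°
∠G(j228) = −76.46° = -76.46°

-76.5°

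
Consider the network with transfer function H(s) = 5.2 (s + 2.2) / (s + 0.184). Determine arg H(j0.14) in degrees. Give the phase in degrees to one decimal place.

∠(j0.14 + 2.2) = arctan(0.14/2.2) = 3.64°
∠(j0.14 + 0.184) = arctan(0.14/0.184) = 37.27°
∠H(j0.14) = 3.64° − 37.27° = -33.63°

-33.6°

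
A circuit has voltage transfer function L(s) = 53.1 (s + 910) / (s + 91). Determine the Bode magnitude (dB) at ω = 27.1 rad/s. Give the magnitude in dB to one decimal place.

54.1 dB

|j27.1 + 910| = √(27.1² + 910²) = 910.4
|j27.1 + 91| = √(27.1² + 91²) = 94.95
|L(j27.1)| = 53.1 × 910.4 / 94.95 = 509.14
20 log₁₀(509.14) = 54.14 dB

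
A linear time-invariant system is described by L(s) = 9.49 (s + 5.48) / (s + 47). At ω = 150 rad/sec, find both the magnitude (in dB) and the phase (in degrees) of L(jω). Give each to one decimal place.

|L| = 19.1 dB, ∠L = 15.3°

|j150 + 5.48| = √(150² + 5.48²) = 150.1
|j150 + 47| = √(150² + 47²) = 157.2
|L(j150)| = 9.49 × 150.1 / 157.2 = 9.0619
20 log₁₀(9.0619) = 19.14 dB
∠(j150 + 5.48) = arctan(150/5.48) = 87.91°
∠(j150 + 47) = arctan(150/47) = 72.60°
∠L(j150) = 87.91° − 72.60° = 15.31°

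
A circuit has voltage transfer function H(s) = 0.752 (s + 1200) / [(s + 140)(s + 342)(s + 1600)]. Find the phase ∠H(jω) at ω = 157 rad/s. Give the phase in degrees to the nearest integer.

-71°

∠(j157 + 1200) = arctan(157/1200) = 7.45°
∠(j157 + 140) = arctan(157/140) = 48.28°
∠(j157 + 342) = arctan(157/342) = 24.66°
∠(j157 + 1600) = arctan(157/1600) = 5.60°
∠H(j157) = 7.45° − (48.28° + 24.66° + 5.60°) = -71.08°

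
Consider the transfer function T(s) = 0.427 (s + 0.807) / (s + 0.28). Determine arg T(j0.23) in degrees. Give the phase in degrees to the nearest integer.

-23°

∠(j0.23 + 0.807) = arctan(0.23/0.807) = 15.91°
∠(j0.23 + 0.28) = arctan(0.23/0.28) = 39.40°
∠T(j0.23) = 15.91° − 39.40° = -23.49°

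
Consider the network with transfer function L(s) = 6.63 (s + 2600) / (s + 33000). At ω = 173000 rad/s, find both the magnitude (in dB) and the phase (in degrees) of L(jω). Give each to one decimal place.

|L| = 16.3 dB, ∠L = 9.9 deg

|j173000 + 2600| = √(173000² + 2600²) = 1.73e+05
|j173000 + 33000| = √(173000² + 33000²) = 1.761e+05
|L(j173000)| = 6.63 × 1.73e+05 / 1.761e+05 = 6.5133
20 log₁₀(6.5133) = 16.28 dB
∠(j173000 + 2600) = arctan(173000/2600) = 89.14°
∠(j173000 + 33000) = arctan(173000/33000) = 79.20°
∠L(j173000) = 89.14° − 79.20° = 9.94°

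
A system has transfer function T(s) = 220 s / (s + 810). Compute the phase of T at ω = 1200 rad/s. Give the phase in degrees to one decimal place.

34.0°

∠(j1200) = 90.00°
∠(j1200 + 810) = arctan(1200/810) = 55.98°
∠T(j1200) = 90.00° − 55.98° = 34.02°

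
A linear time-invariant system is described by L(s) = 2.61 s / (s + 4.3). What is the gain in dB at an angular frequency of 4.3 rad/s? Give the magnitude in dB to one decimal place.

5.3 dB

|j4.3| = 4.3
|j4.3 + 4.3| = √(4.3² + 4.3²) = 6.081
|L(j4.3)| = 2.61 × 4.3 / 6.081 = 1.8455
20 log₁₀(1.8455) = 5.32 dB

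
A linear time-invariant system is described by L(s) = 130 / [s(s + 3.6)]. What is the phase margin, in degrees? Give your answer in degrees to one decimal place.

17.9°

Gain crossover: |L(jω)| = 1 at ω ≈ 11.1 rad/s.
∠L(j11.1) = −90° − arctan(11.1/3.6) ≈ -162.06°
PM = 180° + (-162.06°) = 17.94°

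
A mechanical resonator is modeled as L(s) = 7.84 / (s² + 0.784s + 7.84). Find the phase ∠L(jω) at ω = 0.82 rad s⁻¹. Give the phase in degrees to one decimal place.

-5.1 deg

∠[(j0.82)² + 0.784(j0.82) + 7.84] = ∠[7.1676 + j0.64288] = 5.13°
∠L(j0.82) = −5.13° = -5.13°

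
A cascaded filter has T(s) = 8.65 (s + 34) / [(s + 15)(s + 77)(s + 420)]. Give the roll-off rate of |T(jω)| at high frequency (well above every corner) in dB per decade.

-40 dB/decade

With 1 zero and 3 poles, the high-frequency asymptotic slope is 20 × (1 − 3) = -40 dB/decade.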